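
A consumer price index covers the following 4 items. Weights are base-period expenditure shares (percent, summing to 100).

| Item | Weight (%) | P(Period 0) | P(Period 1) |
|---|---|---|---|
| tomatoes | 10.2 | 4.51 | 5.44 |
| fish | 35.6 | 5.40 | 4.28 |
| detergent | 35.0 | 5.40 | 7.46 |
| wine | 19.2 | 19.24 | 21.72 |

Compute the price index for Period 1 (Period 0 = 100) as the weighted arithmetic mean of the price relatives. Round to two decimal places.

tomatoes: 10.2 × (5.44/4.51) = 10.2 × 1.206208 = 12.3033
fish: 35.6 × (4.28/5.40) = 35.6 × 0.792593 = 28.2163
detergent: 35.0 × (7.46/5.40) = 35.0 × 1.381481 = 48.3519
wine: 19.2 × (21.72/19.24) = 19.2 × 1.128898 = 21.6748
Index = Σ wᵢ·(p₁ᵢ/p₀ᵢ) = 12.3033 + 28.2163 + 48.3519 + 21.6748 = 110.5463

110.55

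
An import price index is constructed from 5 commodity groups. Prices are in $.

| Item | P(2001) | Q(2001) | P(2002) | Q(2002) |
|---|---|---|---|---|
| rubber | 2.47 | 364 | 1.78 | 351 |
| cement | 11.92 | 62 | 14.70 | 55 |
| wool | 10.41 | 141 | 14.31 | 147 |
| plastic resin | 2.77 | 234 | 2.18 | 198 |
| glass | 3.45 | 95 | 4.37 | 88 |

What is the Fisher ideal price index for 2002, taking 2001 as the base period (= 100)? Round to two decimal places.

110.89

Laspeyres component (base-period weights):
ΣP(2002)Q(2001) = 1.78×364 + 14.70×62 + 14.31×141 + 2.18×234 + 4.37×95 = 647.92 + 911.4 + 2017.71 + 510.12 + 415.15 = 4502.3
ΣP(2001)Q(2001) = 2.47×364 + 11.92×62 + 10.41×141 + 2.77×234 + 3.45×95 = 899.08 + 739.04 + 1467.81 + 648.18 + 327.75 = 4081.86
L = 4502.3 / 4081.86 × 100 = 110.3002
Paasche component (current-period weights):
ΣP(2002)Q(2002) = 1.78×351 + 14.70×55 + 14.31×147 + 2.18×198 + 4.37×88 = 624.78 + 808.5 + 2103.57 + 431.64 + 384.56 = 4353.05
ΣP(2001)Q(2002) = 2.47×351 + 11.92×55 + 10.41×147 + 2.77×198 + 3.45×88 = 866.97 + 655.6 + 1530.27 + 548.46 + 303.6 = 3904.9
P = 4353.05 / 3904.9 × 100 = 111.4766
Fisher = √(L × P) = √(110.3002 × 111.4766) = 110.8868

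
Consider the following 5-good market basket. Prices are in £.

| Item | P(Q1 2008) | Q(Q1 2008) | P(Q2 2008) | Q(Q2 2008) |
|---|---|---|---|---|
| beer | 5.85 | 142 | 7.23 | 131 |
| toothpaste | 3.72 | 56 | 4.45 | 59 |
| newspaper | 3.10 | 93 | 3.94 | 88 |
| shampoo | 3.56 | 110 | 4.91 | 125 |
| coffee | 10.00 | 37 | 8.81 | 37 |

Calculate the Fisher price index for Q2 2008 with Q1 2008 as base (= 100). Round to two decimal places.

120.23

Laspeyres component (base-period weights):
ΣP(Q2 2008)Q(Q1 2008) = 7.23×142 + 4.45×56 + 3.94×93 + 4.91×110 + 8.81×37 = 1026.66 + 249.2 + 366.42 + 540.1 + 325.97 = 2508.35
ΣP(Q1 2008)Q(Q1 2008) = 5.85×142 + 3.72×56 + 3.10×93 + 3.56×110 + 10.00×37 = 830.7 + 208.32 + 288.3 + 391.6 + 370 = 2088.92
L = 2508.35 / 2088.92 × 100 = 120.0788
Paasche component (current-period weights):
ΣP(Q2 2008)Q(Q2 2008) = 7.23×131 + 4.45×59 + 3.94×88 + 4.91×125 + 8.81×37 = 947.13 + 262.55 + 346.72 + 613.75 + 325.97 = 2496.12
ΣP(Q1 2008)Q(Q2 2008) = 5.85×131 + 3.72×59 + 3.10×88 + 3.56×125 + 10.00×37 = 766.35 + 219.48 + 272.8 + 445 + 370 = 2073.63
P = 2496.12 / 2073.63 × 100 = 120.3744
Fisher = √(L × P) = √(120.0788 × 120.3744) = 120.2265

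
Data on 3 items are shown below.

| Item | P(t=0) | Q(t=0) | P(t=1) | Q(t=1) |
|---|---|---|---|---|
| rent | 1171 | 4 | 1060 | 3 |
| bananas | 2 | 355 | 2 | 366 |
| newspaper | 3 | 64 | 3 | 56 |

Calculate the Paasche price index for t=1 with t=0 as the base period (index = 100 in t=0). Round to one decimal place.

Paasche price index uses current-period quantities as weights.
ΣP(t=1)·Q(t=1) = 1060×3 + 2×366 + 3×56 = 3180 + 732 + 168 = 4080
ΣP(t=0)·Q(t=1) = 1171×3 + 2×366 + 3×56 = 3513 + 732 + 168 = 4413
Index = 4080 / 4413 × 100 = 92.4541

92.5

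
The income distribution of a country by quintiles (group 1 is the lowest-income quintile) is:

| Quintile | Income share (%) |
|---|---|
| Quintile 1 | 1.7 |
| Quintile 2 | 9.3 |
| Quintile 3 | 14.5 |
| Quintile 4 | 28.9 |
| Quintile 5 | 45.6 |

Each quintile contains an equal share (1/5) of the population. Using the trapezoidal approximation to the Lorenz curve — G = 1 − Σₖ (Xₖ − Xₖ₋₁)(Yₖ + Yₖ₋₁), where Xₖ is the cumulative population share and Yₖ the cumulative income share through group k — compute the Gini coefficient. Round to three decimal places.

0.430

Cumulative income shares Yₖ: 0.0170, 0.1100, 0.2550, 0.5440, 1.0000
Σ (Xₖ−Xₖ₋₁)(Yₖ+Yₖ₋₁) = (1/5)(0.0170+0.0000) + (1/5)(0.1100+0.0170) + (1/5)(0.2550+0.1100) + (1/5)(0.5440+0.2550) + (1/5)(1.0000+0.5440)
  = 0.0034 + 0.0254 + 0.0730 + 0.1598 + 0.3088 = 0.5704
G = 1 − 0.5704 = 0.4296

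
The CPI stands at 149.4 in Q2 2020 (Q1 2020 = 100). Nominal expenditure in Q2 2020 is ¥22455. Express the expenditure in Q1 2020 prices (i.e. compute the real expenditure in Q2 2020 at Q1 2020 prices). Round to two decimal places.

15030.12

Real = Nominal ÷ (Index/100) = 22455 ÷ (149.4/100)
     = 22455 ÷ 1.494 = 15030.1205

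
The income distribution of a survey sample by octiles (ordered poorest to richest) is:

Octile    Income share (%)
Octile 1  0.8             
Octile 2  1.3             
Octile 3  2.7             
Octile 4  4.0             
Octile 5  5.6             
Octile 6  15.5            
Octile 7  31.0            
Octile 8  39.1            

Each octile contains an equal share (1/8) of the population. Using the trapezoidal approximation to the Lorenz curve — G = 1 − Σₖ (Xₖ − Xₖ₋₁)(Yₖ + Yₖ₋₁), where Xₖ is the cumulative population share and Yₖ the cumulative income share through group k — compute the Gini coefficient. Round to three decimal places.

Cumulative income shares Yₖ: 0.0080, 0.0210, 0.0480, 0.0880, 0.1440, 0.2990, 0.6090, 1.0000
Σ (Xₖ−Xₖ₋₁)(Yₖ+Yₖ₋₁) = (1/8)(0.0080+0.0000) + (1/8)(0.0210+0.0080) + (1/8)(0.0480+0.0210) + (1/8)(0.0880+0.0480) + (1/8)(0.1440+0.0880) + (1/8)(0.2990+0.1440) + (1/8)(0.6090+0.2990) + (1/8)(1.0000+0.6090)
  = 0.0010 + 0.0036 + 0.0086 + 0.0170 + 0.0290 + 0.0554 + 0.1135 + 0.2011 = 0.4292
G = 1 − 0.4292 = 0.5708

0.571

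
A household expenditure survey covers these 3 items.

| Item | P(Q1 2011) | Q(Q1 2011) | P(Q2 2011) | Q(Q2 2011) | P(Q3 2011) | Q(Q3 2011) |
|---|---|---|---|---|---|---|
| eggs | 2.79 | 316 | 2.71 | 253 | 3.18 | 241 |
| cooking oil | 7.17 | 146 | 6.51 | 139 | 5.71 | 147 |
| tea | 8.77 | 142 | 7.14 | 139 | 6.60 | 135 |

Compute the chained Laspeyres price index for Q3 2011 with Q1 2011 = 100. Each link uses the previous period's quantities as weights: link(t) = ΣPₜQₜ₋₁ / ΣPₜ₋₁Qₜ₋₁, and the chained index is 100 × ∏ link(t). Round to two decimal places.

86.56

Link Q1 2011→Q2 2011:
ΣP(Q2 2011)Q(Q1 2011) = 2.71×316 + 6.51×146 + 7.14×142 = 856.36 + 950.46 + 1013.88 = 2820.7
ΣP(Q1 2011)Q(Q1 2011) = 2.79×316 + 7.17×146 + 8.77×142 = 881.64 + 1046.82 + 1245.34 = 3173.8
link = 2820.7/3173.8 = 0.888745
Link Q2 2011→Q3 2011:
ΣP(Q3 2011)Q(Q2 2011) = 3.18×253 + 5.71×139 + 6.60×139 = 804.54 + 793.69 + 917.4 = 2515.63
ΣP(Q2 2011)Q(Q2 2011) = 2.71×253 + 6.51×139 + 7.14×139 = 685.63 + 904.89 + 992.46 = 2582.98
link = 2515.63/2582.98 = 0.973925
Chained index = 100 × 0.888745 × 0.973925 = 86.5572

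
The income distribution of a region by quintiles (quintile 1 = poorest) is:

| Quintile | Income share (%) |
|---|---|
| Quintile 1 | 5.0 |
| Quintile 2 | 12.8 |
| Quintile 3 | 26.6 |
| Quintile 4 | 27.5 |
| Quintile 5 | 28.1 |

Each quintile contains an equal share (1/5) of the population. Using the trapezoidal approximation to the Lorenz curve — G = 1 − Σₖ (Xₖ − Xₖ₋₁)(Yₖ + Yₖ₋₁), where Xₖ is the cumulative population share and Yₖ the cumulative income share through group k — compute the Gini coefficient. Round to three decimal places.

Cumulative income shares Yₖ: 0.0500, 0.1780, 0.4440, 0.7190, 1.0000
Σ (Xₖ−Xₖ₋₁)(Yₖ+Yₖ₋₁) = (1/5)(0.0500+0.0000) + (1/5)(0.1780+0.0500) + (1/5)(0.4440+0.1780) + (1/5)(0.7190+0.4440) + (1/5)(1.0000+0.7190)
  = 0.0100 + 0.0456 + 0.1244 + 0.2326 + 0.3438 = 0.7564
G = 1 − 0.7564 = 0.2436

0.244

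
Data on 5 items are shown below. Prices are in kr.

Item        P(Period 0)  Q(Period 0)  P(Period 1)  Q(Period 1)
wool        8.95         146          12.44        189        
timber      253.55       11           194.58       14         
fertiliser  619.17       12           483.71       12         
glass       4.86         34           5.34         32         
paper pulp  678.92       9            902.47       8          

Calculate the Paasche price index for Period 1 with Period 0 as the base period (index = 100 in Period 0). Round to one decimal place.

100.1

Paasche price index uses current-period quantities as weights.
ΣP(Period 1)·Q(Period 1) = 12.44×189 + 194.58×14 + 483.71×12 + 5.34×32 + 902.47×8 = 2351.16 + 2724.12 + 5804.52 + 170.88 + 7219.76 = 18270.44
ΣP(Period 0)·Q(Period 1) = 8.95×189 + 253.55×14 + 619.17×12 + 4.86×32 + 678.92×8 = 1691.55 + 3549.7 + 7430.04 + 155.52 + 5431.36 = 18258.17
Index = 18270.44 / 18258.17 × 100 = 100.0672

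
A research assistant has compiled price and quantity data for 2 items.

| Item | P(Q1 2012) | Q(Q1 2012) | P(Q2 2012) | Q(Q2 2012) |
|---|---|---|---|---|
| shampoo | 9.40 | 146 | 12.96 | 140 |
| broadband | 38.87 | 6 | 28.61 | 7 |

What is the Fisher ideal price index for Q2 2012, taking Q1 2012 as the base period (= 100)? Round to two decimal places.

127.70

Laspeyres component (base-period weights):
ΣP(Q2 2012)Q(Q1 2012) = 12.96×146 + 28.61×6 = 1892.16 + 171.66 = 2063.82
ΣP(Q1 2012)Q(Q1 2012) = 9.40×146 + 38.87×6 = 1372.4 + 233.22 = 1605.62
L = 2063.82 / 1605.62 × 100 = 128.5373
Paasche component (current-period weights):
ΣP(Q2 2012)Q(Q2 2012) = 12.96×140 + 28.61×7 = 1814.4 + 200.27 = 2014.67
ΣP(Q1 2012)Q(Q2 2012) = 9.40×140 + 38.87×7 = 1316 + 272.09 = 1588.09
P = 2014.67 / 1588.09 × 100 = 126.8612
Fisher = √(L × P) = √(128.5373 × 126.8612) = 127.6965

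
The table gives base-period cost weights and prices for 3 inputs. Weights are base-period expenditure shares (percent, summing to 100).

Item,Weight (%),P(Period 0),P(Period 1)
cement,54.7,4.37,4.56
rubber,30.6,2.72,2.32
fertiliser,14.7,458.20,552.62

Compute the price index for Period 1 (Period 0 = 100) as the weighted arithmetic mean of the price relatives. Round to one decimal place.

100.9

cement: 54.7 × (4.56/4.37) = 54.7 × 1.043478 = 57.0783
rubber: 30.6 × (2.32/2.72) = 30.6 × 0.852941 = 26.1000
fertiliser: 14.7 × (552.62/458.20) = 14.7 × 1.206067 = 17.7292
Index = Σ wᵢ·(p₁ᵢ/p₀ᵢ) = 57.0783 + 26.1000 + 17.7292 = 100.9074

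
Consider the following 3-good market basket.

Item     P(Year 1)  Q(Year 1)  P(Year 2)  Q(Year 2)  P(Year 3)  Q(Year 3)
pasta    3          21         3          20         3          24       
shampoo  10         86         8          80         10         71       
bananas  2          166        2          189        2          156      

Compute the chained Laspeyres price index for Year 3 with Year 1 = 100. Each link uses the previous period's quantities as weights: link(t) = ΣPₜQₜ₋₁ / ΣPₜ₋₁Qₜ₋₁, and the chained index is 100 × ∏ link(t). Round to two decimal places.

99.10

Link Year 1→Year 2:
ΣP(Year 2)Q(Year 1) = 3×21 + 8×86 + 2×166 = 63 + 688 + 332 = 1083
ΣP(Year 1)Q(Year 1) = 3×21 + 10×86 + 2×166 = 63 + 860 + 332 = 1255
link = 1083/1255 = 0.862948
Link Year 2→Year 3:
ΣP(Year 3)Q(Year 2) = 3×20 + 10×80 + 2×189 = 60 + 800 + 378 = 1238
ΣP(Year 2)Q(Year 2) = 3×20 + 8×80 + 2×189 = 60 + 640 + 378 = 1078
link = 1238/1078 = 1.148423
Chained index = 100 × 0.862948 × 1.148423 = 99.1030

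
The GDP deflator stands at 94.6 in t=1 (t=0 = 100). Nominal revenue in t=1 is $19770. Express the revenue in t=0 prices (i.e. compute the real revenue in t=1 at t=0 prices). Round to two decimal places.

20898.52

Real = Nominal ÷ (Index/100) = 19770 ÷ (94.6/100)
     = 19770 ÷ 0.946 = 20898.5201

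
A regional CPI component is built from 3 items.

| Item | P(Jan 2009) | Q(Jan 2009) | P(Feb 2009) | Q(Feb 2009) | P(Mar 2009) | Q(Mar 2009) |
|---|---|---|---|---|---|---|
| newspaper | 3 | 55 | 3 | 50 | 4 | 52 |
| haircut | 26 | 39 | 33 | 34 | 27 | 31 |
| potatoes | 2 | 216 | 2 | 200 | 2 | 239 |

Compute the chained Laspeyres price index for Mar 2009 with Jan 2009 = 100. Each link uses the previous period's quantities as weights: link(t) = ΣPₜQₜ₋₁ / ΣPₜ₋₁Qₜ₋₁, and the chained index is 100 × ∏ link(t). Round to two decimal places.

Link Jan 2009→Feb 2009:
ΣP(Feb 2009)Q(Jan 2009) = 3×55 + 33×39 + 2×216 = 165 + 1287 + 432 = 1884
ΣP(Jan 2009)Q(Jan 2009) = 3×55 + 26×39 + 2×216 = 165 + 1014 + 432 = 1611
link = 1884/1611 = 1.169460
Link Feb 2009→Mar 2009:
ΣP(Mar 2009)Q(Feb 2009) = 4×50 + 27×34 + 2×200 = 200 + 918 + 400 = 1518
ΣP(Feb 2009)Q(Feb 2009) = 3×50 + 33×34 + 2×200 = 150 + 1122 + 400 = 1672
link = 1518/1672 = 0.907895
Chained index = 100 × 1.169460 × 0.907895 = 106.1747

106.17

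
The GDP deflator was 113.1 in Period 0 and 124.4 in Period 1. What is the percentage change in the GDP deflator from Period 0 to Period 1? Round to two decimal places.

9.99%

Change = (124.4 − 113.1) / 113.1 × 100
       = 11.3 / 113.1 × 100 = 9.9912%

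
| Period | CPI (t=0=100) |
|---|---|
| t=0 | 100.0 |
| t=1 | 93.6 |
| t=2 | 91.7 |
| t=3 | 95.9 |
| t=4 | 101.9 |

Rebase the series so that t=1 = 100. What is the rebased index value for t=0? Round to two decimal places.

106.84

Rebased(t=0) = 100.0 / 93.6 × 100 = 106.8376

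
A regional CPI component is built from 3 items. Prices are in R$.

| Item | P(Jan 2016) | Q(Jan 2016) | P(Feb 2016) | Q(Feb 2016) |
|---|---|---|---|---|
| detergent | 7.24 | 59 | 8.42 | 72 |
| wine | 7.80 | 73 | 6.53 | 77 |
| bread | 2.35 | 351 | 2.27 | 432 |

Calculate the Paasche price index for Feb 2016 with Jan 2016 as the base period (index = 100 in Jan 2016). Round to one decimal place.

Paasche price index uses current-period quantities as weights.
ΣP(Feb 2016)·Q(Feb 2016) = 8.42×72 + 6.53×77 + 2.27×432 = 606.24 + 502.81 + 980.64 = 2089.69
ΣP(Jan 2016)·Q(Feb 2016) = 7.24×72 + 7.80×77 + 2.35×432 = 521.28 + 600.6 + 1015.2 = 2137.08
Index = 2089.69 / 2137.08 × 100 = 97.7825

97.8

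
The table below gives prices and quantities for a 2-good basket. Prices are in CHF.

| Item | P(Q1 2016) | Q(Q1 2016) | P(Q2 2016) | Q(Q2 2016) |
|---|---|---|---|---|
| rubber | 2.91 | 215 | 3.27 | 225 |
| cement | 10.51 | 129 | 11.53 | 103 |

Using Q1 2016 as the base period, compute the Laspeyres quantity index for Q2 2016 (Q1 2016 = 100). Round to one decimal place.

87.7

Laspeyres quantity index uses base-period prices as weights.
ΣP(Q1 2016)·Q(Q2 2016) = 2.91×225 + 10.51×103 = 654.75 + 1082.53 = 1737.28
ΣP(Q1 2016)·Q(Q1 2016) = 2.91×215 + 10.51×129 = 625.65 + 1355.79 = 1981.44
Index = 1737.28 / 1981.44 × 100 = 87.6776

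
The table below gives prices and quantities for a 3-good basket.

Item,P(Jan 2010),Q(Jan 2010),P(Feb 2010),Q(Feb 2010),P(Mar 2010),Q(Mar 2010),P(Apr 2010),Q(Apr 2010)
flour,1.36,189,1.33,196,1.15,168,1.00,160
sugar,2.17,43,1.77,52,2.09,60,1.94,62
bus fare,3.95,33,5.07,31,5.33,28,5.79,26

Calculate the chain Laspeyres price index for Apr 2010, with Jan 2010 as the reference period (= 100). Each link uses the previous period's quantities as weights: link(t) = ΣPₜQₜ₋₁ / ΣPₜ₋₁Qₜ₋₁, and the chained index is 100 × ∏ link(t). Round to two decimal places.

96.20

Link Jan 2010→Feb 2010:
ΣP(Feb 2010)Q(Jan 2010) = 1.33×189 + 1.77×43 + 5.07×33 = 251.37 + 76.11 + 167.31 = 494.79
ΣP(Jan 2010)Q(Jan 2010) = 1.36×189 + 2.17×43 + 3.95×33 = 257.04 + 93.31 + 130.35 = 480.7
link = 494.79/480.7 = 1.029311
Link Feb 2010→Mar 2010:
ΣP(Mar 2010)Q(Feb 2010) = 1.15×196 + 2.09×52 + 5.33×31 = 225.4 + 108.68 + 165.23 = 499.31
ΣP(Feb 2010)Q(Feb 2010) = 1.33×196 + 1.77×52 + 5.07×31 = 260.68 + 92.04 + 157.17 = 509.89
link = 499.31/509.89 = 0.979250
Link Mar 2010→Apr 2010:
ΣP(Apr 2010)Q(Mar 2010) = 1.00×168 + 1.94×60 + 5.79×28 = 168 + 116.4 + 162.12 = 446.52
ΣP(Mar 2010)Q(Mar 2010) = 1.15×168 + 2.09×60 + 5.33×28 = 193.2 + 125.4 + 149.24 = 467.84
link = 446.52/467.84 = 0.954429
Chained index = 100 × 1.029311 × 0.979250 × 0.954429 = 96.2020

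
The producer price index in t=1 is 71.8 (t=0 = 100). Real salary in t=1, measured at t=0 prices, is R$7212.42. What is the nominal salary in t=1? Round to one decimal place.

5178.5

Nominal = Real × (Index/100) = 7212.42 × (71.8/100)
        = 7212.42 × 0.718 = 5178.5176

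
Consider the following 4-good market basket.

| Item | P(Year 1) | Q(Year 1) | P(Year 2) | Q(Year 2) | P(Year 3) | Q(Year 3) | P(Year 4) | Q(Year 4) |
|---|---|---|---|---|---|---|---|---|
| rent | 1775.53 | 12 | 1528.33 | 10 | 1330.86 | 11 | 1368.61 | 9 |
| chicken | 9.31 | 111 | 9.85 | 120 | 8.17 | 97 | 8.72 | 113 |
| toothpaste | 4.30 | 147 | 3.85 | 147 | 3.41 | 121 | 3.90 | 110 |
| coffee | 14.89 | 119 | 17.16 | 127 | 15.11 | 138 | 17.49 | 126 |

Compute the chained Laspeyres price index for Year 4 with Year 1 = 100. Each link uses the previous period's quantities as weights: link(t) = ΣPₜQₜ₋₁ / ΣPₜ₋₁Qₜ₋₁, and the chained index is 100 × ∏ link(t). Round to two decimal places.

81.18

Link Year 1→Year 2:
ΣP(Year 2)Q(Year 1) = 1528.33×12 + 9.85×111 + 3.85×147 + 17.16×119 = 18339.96 + 1093.35 + 565.95 + 2042.04 = 22041.3
ΣP(Year 1)Q(Year 1) = 1775.53×12 + 9.31×111 + 4.30×147 + 14.89×119 = 21306.36 + 1033.41 + 632.1 + 1771.91 = 24743.78
link = 22041.3/24743.78 = 0.890781
Link Year 2→Year 3:
ΣP(Year 3)Q(Year 2) = 1330.86×10 + 8.17×120 + 3.41×147 + 15.11×127 = 13308.6 + 980.4 + 501.27 + 1918.97 = 16709.24
ΣP(Year 2)Q(Year 2) = 1528.33×10 + 9.85×120 + 3.85×147 + 17.16×127 = 15283.3 + 1182 + 565.95 + 2179.32 = 19210.57
link = 16709.24/19210.57 = 0.869794
Link Year 3→Year 4:
ΣP(Year 4)Q(Year 3) = 1368.61×11 + 8.72×97 + 3.90×121 + 17.49×138 = 15054.71 + 845.84 + 471.9 + 2413.62 = 18786.07
ΣP(Year 3)Q(Year 3) = 1330.86×11 + 8.17×97 + 3.41×121 + 15.11×138 = 14639.46 + 792.49 + 412.61 + 2085.18 = 17929.74
link = 18786.07/17929.74 = 1.047760
Chained index = 100 × 0.890781 × 0.869794 × 1.047760 = 81.1801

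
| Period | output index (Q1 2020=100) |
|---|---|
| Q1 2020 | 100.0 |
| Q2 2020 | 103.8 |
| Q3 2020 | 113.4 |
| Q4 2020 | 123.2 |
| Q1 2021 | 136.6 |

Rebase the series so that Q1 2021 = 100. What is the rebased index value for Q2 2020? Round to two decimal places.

Rebased(Q2 2020) = 103.8 / 136.6 × 100 = 75.9883

75.99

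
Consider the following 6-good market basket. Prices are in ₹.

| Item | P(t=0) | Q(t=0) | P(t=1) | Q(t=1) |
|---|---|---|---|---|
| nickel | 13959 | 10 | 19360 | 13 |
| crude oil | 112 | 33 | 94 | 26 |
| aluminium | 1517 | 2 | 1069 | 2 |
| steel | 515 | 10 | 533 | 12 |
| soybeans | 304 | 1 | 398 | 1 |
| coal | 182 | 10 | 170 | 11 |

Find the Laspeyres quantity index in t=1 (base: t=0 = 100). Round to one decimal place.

127.5

Laspeyres quantity index uses base-period prices as weights.
ΣP(t=0)·Q(t=1) = 13959×13 + 112×26 + 1517×2 + 515×12 + 304×1 + 182×11 = 181467 + 2912 + 3034 + 6180 + 304 + 2002 = 195899
ΣP(t=0)·Q(t=0) = 13959×10 + 112×33 + 1517×2 + 515×10 + 304×1 + 182×10 = 139590 + 3696 + 3034 + 5150 + 304 + 1820 = 153594
Index = 195899 / 153594 × 100 = 127.5434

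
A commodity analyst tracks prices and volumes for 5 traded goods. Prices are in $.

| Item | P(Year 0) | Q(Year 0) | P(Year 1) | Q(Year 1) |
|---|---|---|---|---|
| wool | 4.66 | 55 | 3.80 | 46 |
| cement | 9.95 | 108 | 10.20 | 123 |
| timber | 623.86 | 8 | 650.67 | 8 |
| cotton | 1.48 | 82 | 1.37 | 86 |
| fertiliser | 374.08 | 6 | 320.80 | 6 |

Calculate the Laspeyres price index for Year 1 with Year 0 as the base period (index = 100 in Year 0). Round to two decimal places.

Laspeyres price index uses base-period quantities as weights.
ΣP(Year 1)·Q(Year 0) = 3.80×55 + 10.20×108 + 650.67×8 + 1.37×82 + 320.80×6 = 209 + 1101.6 + 5205.36 + 112.34 + 1924.8 = 8553.1
ΣP(Year 0)·Q(Year 0) = 4.66×55 + 9.95×108 + 623.86×8 + 1.48×82 + 374.08×6 = 256.3 + 1074.6 + 4990.88 + 121.36 + 2244.48 = 8687.62
Index = 8553.1 / 8687.62 × 100 = 98.4516

98.45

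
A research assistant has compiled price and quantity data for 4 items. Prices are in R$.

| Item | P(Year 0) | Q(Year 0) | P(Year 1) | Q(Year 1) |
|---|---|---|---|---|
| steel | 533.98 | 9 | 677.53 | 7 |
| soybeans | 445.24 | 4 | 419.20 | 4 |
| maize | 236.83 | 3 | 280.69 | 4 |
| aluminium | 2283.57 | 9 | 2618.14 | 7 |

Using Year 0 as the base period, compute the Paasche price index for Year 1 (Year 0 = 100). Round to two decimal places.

115.22

Paasche price index uses current-period quantities as weights.
ΣP(Year 1)·Q(Year 1) = 677.53×7 + 419.20×4 + 280.69×4 + 2618.14×7 = 4742.71 + 1676.8 + 1122.76 + 18326.98 = 25869.25
ΣP(Year 0)·Q(Year 1) = 533.98×7 + 445.24×4 + 236.83×4 + 2283.57×7 = 3737.86 + 1780.96 + 947.32 + 15984.99 = 22451.13
Index = 25869.25 / 22451.13 × 100 = 115.2247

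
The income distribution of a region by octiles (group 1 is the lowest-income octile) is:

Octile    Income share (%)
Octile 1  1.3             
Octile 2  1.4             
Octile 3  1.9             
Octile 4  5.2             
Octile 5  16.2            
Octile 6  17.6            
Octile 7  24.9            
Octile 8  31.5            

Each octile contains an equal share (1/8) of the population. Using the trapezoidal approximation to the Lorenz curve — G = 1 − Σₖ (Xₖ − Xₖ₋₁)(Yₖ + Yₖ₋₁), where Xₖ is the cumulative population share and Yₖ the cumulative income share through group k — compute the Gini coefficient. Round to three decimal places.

0.484

Cumulative income shares Yₖ: 0.0130, 0.0270, 0.0460, 0.0980, 0.2600, 0.4360, 0.6850, 1.0000
Σ (Xₖ−Xₖ₋₁)(Yₖ+Yₖ₋₁) = (1/8)(0.0130+0.0000) + (1/8)(0.0270+0.0130) + (1/8)(0.0460+0.0270) + (1/8)(0.0980+0.0460) + (1/8)(0.2600+0.0980) + (1/8)(0.4360+0.2600) + (1/8)(0.6850+0.4360) + (1/8)(1.0000+0.6850)
  = 0.0016 + 0.0050 + 0.0091 + 0.0180 + 0.0447 + 0.0870 + 0.1401 + 0.2106 = 0.5162
G = 1 − 0.5162 = 0.4838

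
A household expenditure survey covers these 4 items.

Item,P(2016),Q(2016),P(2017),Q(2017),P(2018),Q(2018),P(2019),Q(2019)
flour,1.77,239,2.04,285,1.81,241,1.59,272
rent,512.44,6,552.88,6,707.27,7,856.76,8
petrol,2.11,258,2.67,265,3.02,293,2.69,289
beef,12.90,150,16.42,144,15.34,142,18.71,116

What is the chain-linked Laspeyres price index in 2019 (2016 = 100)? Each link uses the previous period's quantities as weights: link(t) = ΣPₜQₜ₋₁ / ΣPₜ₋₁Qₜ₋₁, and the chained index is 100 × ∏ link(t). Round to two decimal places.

Link 2016→2017:
ΣP(2017)Q(2016) = 2.04×239 + 552.88×6 + 2.67×258 + 16.42×150 = 487.56 + 3317.28 + 688.86 + 2463 = 6956.7
ΣP(2016)Q(2016) = 1.77×239 + 512.44×6 + 2.11×258 + 12.90×150 = 423.03 + 3074.64 + 544.38 + 1935 = 5977.05
link = 6956.7/5977.05 = 1.163902
Link 2017→2018:
ΣP(2018)Q(2017) = 1.81×285 + 707.27×6 + 3.02×265 + 15.34×144 = 515.85 + 4243.62 + 800.3 + 2208.96 = 7768.73
ΣP(2017)Q(2017) = 2.04×285 + 552.88×6 + 2.67×265 + 16.42×144 = 581.4 + 3317.28 + 707.55 + 2364.48 = 6970.71
link = 7768.73/6970.71 = 1.114482
Link 2018→2019:
ΣP(2019)Q(2018) = 1.59×241 + 856.76×7 + 2.69×293 + 18.71×142 = 383.19 + 5997.32 + 788.17 + 2656.82 = 9825.5
ΣP(2018)Q(2018) = 1.81×241 + 707.27×7 + 3.02×293 + 15.34×142 = 436.21 + 4950.89 + 884.86 + 2178.28 = 8450.24
link = 9825.5/8450.24 = 1.162748
Chained index = 100 × 1.163902 × 1.114482 × 1.162748 = 150.8256

150.83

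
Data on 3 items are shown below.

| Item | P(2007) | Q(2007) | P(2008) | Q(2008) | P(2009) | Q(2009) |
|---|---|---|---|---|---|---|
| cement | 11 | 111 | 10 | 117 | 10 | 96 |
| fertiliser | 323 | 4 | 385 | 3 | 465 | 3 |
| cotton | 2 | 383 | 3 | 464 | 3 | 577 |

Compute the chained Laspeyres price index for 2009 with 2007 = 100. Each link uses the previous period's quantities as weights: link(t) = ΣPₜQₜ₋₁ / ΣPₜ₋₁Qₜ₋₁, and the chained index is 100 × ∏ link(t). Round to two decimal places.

Link 2007→2008:
ΣP(2008)Q(2007) = 10×111 + 385×4 + 3×383 = 1110 + 1540 + 1149 = 3799
ΣP(2007)Q(2007) = 11×111 + 323×4 + 2×383 = 1221 + 1292 + 766 = 3279
link = 3799/3279 = 1.158585
Link 2008→2009:
ΣP(2009)Q(2008) = 10×117 + 465×3 + 3×464 = 1170 + 1395 + 1392 = 3957
ΣP(2008)Q(2008) = 10×117 + 385×3 + 3×464 = 1170 + 1155 + 1392 = 3717
link = 3957/3717 = 1.064568
Chained index = 100 × 1.158585 × 1.064568 = 123.3393

123.34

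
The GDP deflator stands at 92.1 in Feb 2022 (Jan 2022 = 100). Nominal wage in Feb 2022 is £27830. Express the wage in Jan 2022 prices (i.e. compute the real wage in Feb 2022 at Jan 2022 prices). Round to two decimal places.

30217.16

Real = Nominal ÷ (Index/100) = 27830 ÷ (92.1/100)
     = 27830 ÷ 0.921 = 30217.1553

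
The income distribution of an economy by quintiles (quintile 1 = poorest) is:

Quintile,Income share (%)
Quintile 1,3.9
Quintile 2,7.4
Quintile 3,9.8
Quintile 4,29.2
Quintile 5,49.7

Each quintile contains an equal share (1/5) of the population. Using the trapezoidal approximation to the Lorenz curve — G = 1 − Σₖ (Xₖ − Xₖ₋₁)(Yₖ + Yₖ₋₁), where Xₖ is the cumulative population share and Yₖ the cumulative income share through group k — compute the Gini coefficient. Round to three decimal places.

0.454

Cumulative income shares Yₖ: 0.0390, 0.1130, 0.2110, 0.5030, 1.0000
Σ (Xₖ−Xₖ₋₁)(Yₖ+Yₖ₋₁) = (1/5)(0.0390+0.0000) + (1/5)(0.1130+0.0390) + (1/5)(0.2110+0.1130) + (1/5)(0.5030+0.2110) + (1/5)(1.0000+0.5030)
  = 0.0078 + 0.0304 + 0.0648 + 0.1428 + 0.3006 = 0.5464
G = 1 − 0.5464 = 0.4536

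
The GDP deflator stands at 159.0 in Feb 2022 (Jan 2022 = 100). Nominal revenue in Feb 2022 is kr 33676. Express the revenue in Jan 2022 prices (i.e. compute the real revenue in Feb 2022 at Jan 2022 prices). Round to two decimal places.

Real = Nominal ÷ (Index/100) = 33676 ÷ (159.0/100)
     = 33676 ÷ 1.590 = 21179.8742

21179.87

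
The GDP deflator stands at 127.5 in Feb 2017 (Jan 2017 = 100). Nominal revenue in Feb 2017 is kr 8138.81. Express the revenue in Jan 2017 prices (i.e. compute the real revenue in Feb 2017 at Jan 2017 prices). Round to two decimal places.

6383.38

Real = Nominal ÷ (Index/100) = 8138.81 ÷ (127.5/100)
     = 8138.81 ÷ 1.275 = 6383.3804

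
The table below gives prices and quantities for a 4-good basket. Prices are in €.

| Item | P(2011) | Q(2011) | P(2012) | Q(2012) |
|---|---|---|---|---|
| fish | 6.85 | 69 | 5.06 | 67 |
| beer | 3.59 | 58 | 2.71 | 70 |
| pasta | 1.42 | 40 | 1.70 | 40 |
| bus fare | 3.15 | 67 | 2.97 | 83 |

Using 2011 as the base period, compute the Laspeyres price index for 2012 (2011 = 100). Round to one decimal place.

81.5

Laspeyres price index uses base-period quantities as weights.
ΣP(2012)·Q(2011) = 5.06×69 + 2.71×58 + 1.70×40 + 2.97×67 = 349.14 + 157.18 + 68 + 198.99 = 773.31
ΣP(2011)·Q(2011) = 6.85×69 + 3.59×58 + 1.42×40 + 3.15×67 = 472.65 + 208.22 + 56.8 + 211.05 = 948.72
Index = 773.31 / 948.72 × 100 = 81.5109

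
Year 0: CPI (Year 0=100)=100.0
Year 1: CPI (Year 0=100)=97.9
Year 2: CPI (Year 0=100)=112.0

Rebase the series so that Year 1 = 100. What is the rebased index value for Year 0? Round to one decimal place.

Rebased(Year 0) = 100.0 / 97.9 × 100 = 102.1450

102.1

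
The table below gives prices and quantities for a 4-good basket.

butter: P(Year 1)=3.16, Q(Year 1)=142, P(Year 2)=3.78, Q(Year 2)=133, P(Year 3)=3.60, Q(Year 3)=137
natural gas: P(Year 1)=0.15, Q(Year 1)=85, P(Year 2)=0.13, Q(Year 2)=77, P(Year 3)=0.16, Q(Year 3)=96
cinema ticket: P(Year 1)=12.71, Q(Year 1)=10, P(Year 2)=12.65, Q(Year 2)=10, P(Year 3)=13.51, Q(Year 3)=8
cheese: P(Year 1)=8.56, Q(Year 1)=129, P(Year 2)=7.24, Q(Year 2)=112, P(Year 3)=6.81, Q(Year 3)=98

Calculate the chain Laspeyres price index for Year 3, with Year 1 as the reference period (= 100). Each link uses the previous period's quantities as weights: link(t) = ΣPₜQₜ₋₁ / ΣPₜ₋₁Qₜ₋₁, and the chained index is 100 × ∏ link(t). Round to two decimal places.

Link Year 1→Year 2:
ΣP(Year 2)Q(Year 1) = 3.78×142 + 0.13×85 + 12.65×10 + 7.24×129 = 536.76 + 11.05 + 126.5 + 933.96 = 1608.27
ΣP(Year 1)Q(Year 1) = 3.16×142 + 0.15×85 + 12.71×10 + 8.56×129 = 448.72 + 12.75 + 127.1 + 1104.24 = 1692.81
link = 1608.27/1692.81 = 0.950059
Link Year 2→Year 3:
ΣP(Year 3)Q(Year 2) = 3.60×133 + 0.16×77 + 13.51×10 + 6.81×112 = 478.8 + 12.32 + 135.1 + 762.72 = 1388.94
ΣP(Year 2)Q(Year 2) = 3.78×133 + 0.13×77 + 12.65×10 + 7.24×112 = 502.74 + 10.01 + 126.5 + 810.88 = 1450.13
link = 1388.94/1450.13 = 0.957804
Chained index = 100 × 0.950059 × 0.957804 = 90.9970

91.00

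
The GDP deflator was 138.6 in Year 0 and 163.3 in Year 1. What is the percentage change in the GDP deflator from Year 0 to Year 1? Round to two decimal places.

Change = (163.3 − 138.6) / 138.6 × 100
       = 24.7 / 138.6 × 100 = 17.8211%

17.82%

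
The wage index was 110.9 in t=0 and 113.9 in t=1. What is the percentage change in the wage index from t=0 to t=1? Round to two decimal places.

Change = (113.9 − 110.9) / 110.9 × 100
       = 3.0 / 110.9 × 100 = 2.7051%

2.71%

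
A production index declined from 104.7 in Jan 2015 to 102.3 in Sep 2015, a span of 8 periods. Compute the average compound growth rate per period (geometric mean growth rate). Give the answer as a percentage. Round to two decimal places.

-0.29%

Growth factor = (102.3/104.7)^(1/8) = (0.977077)^(1/8) = 0.997106
Growth rate = 0.997106 − 1 = -0.002894 = -0.2894%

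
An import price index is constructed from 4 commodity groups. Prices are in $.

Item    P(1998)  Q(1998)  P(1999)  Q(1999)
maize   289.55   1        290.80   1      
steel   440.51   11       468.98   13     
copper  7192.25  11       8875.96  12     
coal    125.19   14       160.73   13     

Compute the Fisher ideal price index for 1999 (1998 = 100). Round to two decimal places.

Laspeyres component (base-period weights):
ΣP(1999)Q(1998) = 290.80×1 + 468.98×11 + 8875.96×11 + 160.73×14 = 290.8 + 5158.78 + 97635.56 + 2250.22 = 105335.36
ΣP(1998)Q(1998) = 289.55×1 + 440.51×11 + 7192.25×11 + 125.19×14 = 289.55 + 4845.61 + 79114.75 + 1752.66 = 86002.57
L = 105335.36 / 86002.57 × 100 = 122.4793
Paasche component (current-period weights):
ΣP(1999)Q(1999) = 290.80×1 + 468.98×13 + 8875.96×12 + 160.73×13 = 290.8 + 6096.74 + 106511.52 + 2089.49 = 114988.55
ΣP(1998)Q(1999) = 289.55×1 + 440.51×13 + 7192.25×12 + 125.19×13 = 289.55 + 5726.63 + 86307 + 1627.47 = 93950.65
P = 114988.55 / 93950.65 × 100 = 122.3925
Fisher = √(L × P) = √(122.4793 × 122.3925) = 122.4359

122.44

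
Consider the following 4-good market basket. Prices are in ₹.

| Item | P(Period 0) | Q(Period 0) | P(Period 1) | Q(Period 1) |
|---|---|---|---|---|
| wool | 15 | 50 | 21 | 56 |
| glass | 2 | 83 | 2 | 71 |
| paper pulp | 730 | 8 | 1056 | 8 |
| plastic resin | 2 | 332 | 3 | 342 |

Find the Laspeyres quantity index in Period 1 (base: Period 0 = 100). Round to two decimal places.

101.16

Laspeyres quantity index uses base-period prices as weights.
ΣP(Period 0)·Q(Period 1) = 15×56 + 2×71 + 730×8 + 2×342 = 840 + 142 + 5840 + 684 = 7506
ΣP(Period 0)·Q(Period 0) = 15×50 + 2×83 + 730×8 + 2×332 = 750 + 166 + 5840 + 664 = 7420
Index = 7506 / 7420 × 100 = 101.1590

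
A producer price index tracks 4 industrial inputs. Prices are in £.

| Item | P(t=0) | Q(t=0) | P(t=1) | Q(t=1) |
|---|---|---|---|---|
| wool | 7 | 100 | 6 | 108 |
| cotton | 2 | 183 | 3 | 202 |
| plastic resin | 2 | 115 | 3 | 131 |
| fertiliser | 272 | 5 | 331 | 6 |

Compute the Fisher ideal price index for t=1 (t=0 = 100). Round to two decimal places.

Laspeyres component (base-period weights):
ΣP(t=1)Q(t=0) = 6×100 + 3×183 + 3×115 + 331×5 = 600 + 549 + 345 + 1655 = 3149
ΣP(t=0)Q(t=0) = 7×100 + 2×183 + 2×115 + 272×5 = 700 + 366 + 230 + 1360 = 2656
L = 3149 / 2656 × 100 = 118.5617
Paasche component (current-period weights):
ΣP(t=1)Q(t=1) = 6×108 + 3×202 + 3×131 + 331×6 = 648 + 606 + 393 + 1986 = 3633
ΣP(t=0)Q(t=1) = 7×108 + 2×202 + 2×131 + 272×6 = 756 + 404 + 262 + 1632 = 3054
P = 3633 / 3054 × 100 = 118.9587
Fisher = √(L × P) = √(118.5617 × 118.9587) = 118.7601

118.76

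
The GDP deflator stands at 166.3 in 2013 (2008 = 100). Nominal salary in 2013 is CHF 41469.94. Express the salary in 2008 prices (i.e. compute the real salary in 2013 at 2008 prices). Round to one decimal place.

24936.8

Real = Nominal ÷ (Index/100) = 41469.94 ÷ (166.3/100)
     = 41469.94 ÷ 1.663 = 24936.8250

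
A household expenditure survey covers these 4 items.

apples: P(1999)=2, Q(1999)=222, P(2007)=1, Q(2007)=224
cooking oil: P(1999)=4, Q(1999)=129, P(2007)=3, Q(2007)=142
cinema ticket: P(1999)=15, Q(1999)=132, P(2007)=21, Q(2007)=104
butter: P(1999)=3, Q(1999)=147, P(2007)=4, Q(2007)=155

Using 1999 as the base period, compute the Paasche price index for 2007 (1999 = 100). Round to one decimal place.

113.6

Paasche price index uses current-period quantities as weights.
ΣP(2007)·Q(2007) = 1×224 + 3×142 + 21×104 + 4×155 = 224 + 426 + 2184 + 620 = 3454
ΣP(1999)·Q(2007) = 2×224 + 4×142 + 15×104 + 3×155 = 448 + 568 + 1560 + 465 = 3041
Index = 3454 / 3041 × 100 = 113.5811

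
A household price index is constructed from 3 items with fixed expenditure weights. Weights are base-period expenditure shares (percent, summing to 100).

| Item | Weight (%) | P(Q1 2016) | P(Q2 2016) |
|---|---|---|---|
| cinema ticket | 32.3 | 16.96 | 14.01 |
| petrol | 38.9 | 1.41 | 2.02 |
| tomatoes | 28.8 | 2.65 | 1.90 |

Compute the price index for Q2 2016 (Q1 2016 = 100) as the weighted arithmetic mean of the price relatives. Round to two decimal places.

103.06

cinema ticket: 32.3 × (14.01/16.96) = 32.3 × 0.826061 = 26.6818
petrol: 38.9 × (2.02/1.41) = 38.9 × 1.432624 = 55.7291
tomatoes: 28.8 × (1.90/2.65) = 28.8 × 0.716981 = 20.6491
Index = Σ wᵢ·(p₁ᵢ/p₀ᵢ) = 26.6818 + 55.7291 + 20.6491 = 103.0599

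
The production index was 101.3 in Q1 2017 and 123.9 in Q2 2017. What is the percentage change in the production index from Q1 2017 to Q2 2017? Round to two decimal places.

22.31%

Change = (123.9 − 101.3) / 101.3 × 100
       = 22.6 / 101.3 × 100 = 22.3100%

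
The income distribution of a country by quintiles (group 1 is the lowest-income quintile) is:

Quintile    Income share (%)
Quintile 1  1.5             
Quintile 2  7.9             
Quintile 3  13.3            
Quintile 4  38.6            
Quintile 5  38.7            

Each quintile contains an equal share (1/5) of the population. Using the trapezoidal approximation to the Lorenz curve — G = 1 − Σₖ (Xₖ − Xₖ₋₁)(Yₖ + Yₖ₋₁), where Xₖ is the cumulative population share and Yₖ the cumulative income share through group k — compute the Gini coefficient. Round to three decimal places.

Cumulative income shares Yₖ: 0.0150, 0.0940, 0.2270, 0.6130, 1.0000
Σ (Xₖ−Xₖ₋₁)(Yₖ+Yₖ₋₁) = (1/5)(0.0150+0.0000) + (1/5)(0.0940+0.0150) + (1/5)(0.2270+0.0940) + (1/5)(0.6130+0.2270) + (1/5)(1.0000+0.6130)
  = 0.0030 + 0.0218 + 0.0642 + 0.1680 + 0.3226 = 0.5796
G = 1 − 0.5796 = 0.4204

0.420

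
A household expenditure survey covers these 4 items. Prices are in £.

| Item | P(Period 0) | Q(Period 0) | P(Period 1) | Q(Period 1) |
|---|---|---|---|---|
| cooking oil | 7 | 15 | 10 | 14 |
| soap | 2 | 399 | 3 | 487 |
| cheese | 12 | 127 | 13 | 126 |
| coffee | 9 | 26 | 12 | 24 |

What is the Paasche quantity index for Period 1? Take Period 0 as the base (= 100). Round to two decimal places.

106.56

Paasche quantity index uses current-period prices as weights.
ΣP(Period 1)·Q(Period 1) = 10×14 + 3×487 + 13×126 + 12×24 = 140 + 1461 + 1638 + 288 = 3527
ΣP(Period 1)·Q(Period 0) = 10×15 + 3×399 + 13×127 + 12×26 = 150 + 1197 + 1651 + 312 = 3310
Index = 3527 / 3310 × 100 = 106.5559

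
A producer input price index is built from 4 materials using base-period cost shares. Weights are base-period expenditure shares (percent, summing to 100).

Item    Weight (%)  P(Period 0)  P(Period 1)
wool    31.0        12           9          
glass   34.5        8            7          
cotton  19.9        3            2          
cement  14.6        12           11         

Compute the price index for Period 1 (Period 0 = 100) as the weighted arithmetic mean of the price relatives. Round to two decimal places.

wool: 31.0 × (9/12) = 31.0 × 0.750000 = 23.2500
glass: 34.5 × (7/8) = 34.5 × 0.875000 = 30.1875
cotton: 19.9 × (2/3) = 19.9 × 0.666667 = 13.2667
cement: 14.6 × (11/12) = 14.6 × 0.916667 = 13.3833
Index = Σ wᵢ·(p₁ᵢ/p₀ᵢ) = 23.2500 + 30.1875 + 13.2667 + 13.3833 = 80.0875

80.09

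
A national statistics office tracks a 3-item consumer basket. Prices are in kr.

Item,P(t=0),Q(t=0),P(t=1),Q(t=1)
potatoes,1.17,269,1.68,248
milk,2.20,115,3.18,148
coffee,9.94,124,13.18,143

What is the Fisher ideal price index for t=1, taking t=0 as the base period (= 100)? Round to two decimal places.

136.13

Laspeyres component (base-period weights):
ΣP(t=1)Q(t=0) = 1.68×269 + 3.18×115 + 13.18×124 = 451.92 + 365.7 + 1634.32 = 2451.94
ΣP(t=0)Q(t=0) = 1.17×269 + 2.20×115 + 9.94×124 = 314.73 + 253 + 1232.56 = 1800.29
L = 2451.94 / 1800.29 × 100 = 136.1969
Paasche component (current-period weights):
ΣP(t=1)Q(t=1) = 1.68×248 + 3.18×148 + 13.18×143 = 416.64 + 470.64 + 1884.74 = 2772.02
ΣP(t=0)Q(t=1) = 1.17×248 + 2.20×148 + 9.94×143 = 290.16 + 325.6 + 1421.42 = 2037.18
P = 2772.02 / 2037.18 × 100 = 136.0714
Fisher = √(L × P) = √(136.1969 × 136.0714) = 136.1342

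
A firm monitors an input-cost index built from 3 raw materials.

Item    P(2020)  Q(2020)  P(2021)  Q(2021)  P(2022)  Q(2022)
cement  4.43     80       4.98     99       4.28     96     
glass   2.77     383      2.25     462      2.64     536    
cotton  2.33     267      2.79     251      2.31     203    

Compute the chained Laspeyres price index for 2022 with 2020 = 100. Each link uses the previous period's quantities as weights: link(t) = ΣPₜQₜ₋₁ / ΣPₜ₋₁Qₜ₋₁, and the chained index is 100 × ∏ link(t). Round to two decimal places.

97.99

Link 2020→2021:
ΣP(2021)Q(2020) = 4.98×80 + 2.25×383 + 2.79×267 = 398.4 + 861.75 + 744.93 = 2005.08
ΣP(2020)Q(2020) = 4.43×80 + 2.77×383 + 2.33×267 = 354.4 + 1060.91 + 622.11 = 2037.42
link = 2005.08/2037.42 = 0.984127
Link 2021→2022:
ΣP(2022)Q(2021) = 4.28×99 + 2.64×462 + 2.31×251 = 423.72 + 1219.68 + 579.81 = 2223.21
ΣP(2021)Q(2021) = 4.98×99 + 2.25×462 + 2.79×251 = 493.02 + 1039.5 + 700.29 = 2232.81
link = 2223.21/2232.81 = 0.995700
Chained index = 100 × 0.984127 × 0.995700 = 97.9896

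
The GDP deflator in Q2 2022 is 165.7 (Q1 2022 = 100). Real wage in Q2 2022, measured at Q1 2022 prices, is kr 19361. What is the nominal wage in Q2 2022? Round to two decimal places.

Nominal = Real × (Index/100) = 19361 × (165.7/100)
        = 19361 × 1.657 = 32081.1770

32081.18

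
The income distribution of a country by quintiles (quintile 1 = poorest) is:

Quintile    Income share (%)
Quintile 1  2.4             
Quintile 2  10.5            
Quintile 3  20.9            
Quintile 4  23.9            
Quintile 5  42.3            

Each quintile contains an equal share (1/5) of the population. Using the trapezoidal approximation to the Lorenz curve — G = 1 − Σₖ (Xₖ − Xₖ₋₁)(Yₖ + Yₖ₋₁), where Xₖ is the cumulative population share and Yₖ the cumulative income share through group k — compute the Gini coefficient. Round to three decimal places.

0.373

Cumulative income shares Yₖ: 0.0240, 0.1290, 0.3380, 0.5770, 1.0000
Σ (Xₖ−Xₖ₋₁)(Yₖ+Yₖ₋₁) = (1/5)(0.0240+0.0000) + (1/5)(0.1290+0.0240) + (1/5)(0.3380+0.1290) + (1/5)(0.5770+0.3380) + (1/5)(1.0000+0.5770)
  = 0.0048 + 0.0306 + 0.0934 + 0.1830 + 0.3154 = 0.6272
G = 1 − 0.6272 = 0.3728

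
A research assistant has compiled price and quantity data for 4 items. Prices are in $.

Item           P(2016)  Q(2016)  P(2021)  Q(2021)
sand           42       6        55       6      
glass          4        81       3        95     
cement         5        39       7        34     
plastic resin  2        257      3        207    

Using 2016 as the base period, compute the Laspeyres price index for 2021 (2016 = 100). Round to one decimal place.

125.8

Laspeyres price index uses base-period quantities as weights.
ΣP(2021)·Q(2016) = 55×6 + 3×81 + 7×39 + 3×257 = 330 + 243 + 273 + 771 = 1617
ΣP(2016)·Q(2016) = 42×6 + 4×81 + 5×39 + 2×257 = 252 + 324 + 195 + 514 = 1285
Index = 1617 / 1285 × 100 = 125.8366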